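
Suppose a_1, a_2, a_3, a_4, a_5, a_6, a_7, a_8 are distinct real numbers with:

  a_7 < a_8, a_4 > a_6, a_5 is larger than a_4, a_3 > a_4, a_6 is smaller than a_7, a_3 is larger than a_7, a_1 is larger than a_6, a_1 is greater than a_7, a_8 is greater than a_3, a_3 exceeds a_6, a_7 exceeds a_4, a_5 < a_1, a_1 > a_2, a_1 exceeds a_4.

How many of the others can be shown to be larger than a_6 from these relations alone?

From a_6 the given relations immediately reach a_4, a_7, a_3, a_1.
From those, a_5, a_8 — 6 in total.
No other element is forced above a_6 by the given relations, so the count is 6.

6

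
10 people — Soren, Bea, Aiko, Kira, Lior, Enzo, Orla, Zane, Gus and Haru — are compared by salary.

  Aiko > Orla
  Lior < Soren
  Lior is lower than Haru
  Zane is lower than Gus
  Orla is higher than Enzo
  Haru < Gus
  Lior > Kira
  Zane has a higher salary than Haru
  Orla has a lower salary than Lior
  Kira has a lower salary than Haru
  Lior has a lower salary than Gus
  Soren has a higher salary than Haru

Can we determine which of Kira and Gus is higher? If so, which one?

Link the given pairs in sequence: Kira < Lior; Lior < Haru; Haru < Zane; Zane < Gus.
Chaining these gives Kira < Lior < Haru < Zane < Gus.
So Gus is higher.

Gus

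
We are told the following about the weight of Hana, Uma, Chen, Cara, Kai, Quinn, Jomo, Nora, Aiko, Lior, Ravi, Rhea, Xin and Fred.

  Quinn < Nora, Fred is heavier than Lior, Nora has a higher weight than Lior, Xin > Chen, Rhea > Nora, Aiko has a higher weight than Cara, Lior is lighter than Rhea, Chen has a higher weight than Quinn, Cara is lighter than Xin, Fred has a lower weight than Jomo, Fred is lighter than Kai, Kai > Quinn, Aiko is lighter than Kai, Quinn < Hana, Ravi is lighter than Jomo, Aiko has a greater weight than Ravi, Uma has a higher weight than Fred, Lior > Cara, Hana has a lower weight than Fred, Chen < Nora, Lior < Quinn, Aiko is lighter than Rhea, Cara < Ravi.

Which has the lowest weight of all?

Cara

Lior is not least since Cara < Lior; Quinn is not least since Lior < Quinn; Chen is not least since Quinn < Chen; Ravi is not least since Cara < Ravi; Hana is not least since Quinn < Hana; Fred is not least since Lior < Fred; Jomo is not least since Fred < Jomo; Aiko is not least since Cara < Aiko; Xin is not least since Chen < Xin; Kai is not least since Quinn < Kai; Nora is not least since Quinn < Nora; Uma is not least since Fred < Uma; Rhea is not least since Nora < Rhea.
Only Cara has nothing below it, so Cara is the lowest weight.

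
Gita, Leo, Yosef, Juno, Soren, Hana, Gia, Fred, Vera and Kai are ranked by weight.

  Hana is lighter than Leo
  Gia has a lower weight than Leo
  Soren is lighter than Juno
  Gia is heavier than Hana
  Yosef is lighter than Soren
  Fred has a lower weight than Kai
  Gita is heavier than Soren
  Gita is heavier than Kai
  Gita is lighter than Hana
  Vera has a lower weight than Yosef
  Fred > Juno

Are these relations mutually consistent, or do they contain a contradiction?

The single ordering Vera < Yosef < Soren < Juno < Fred < Kai < Gita < Hana < Gia < Leo satisfies every listed relation, so no contradiction arises.

consistent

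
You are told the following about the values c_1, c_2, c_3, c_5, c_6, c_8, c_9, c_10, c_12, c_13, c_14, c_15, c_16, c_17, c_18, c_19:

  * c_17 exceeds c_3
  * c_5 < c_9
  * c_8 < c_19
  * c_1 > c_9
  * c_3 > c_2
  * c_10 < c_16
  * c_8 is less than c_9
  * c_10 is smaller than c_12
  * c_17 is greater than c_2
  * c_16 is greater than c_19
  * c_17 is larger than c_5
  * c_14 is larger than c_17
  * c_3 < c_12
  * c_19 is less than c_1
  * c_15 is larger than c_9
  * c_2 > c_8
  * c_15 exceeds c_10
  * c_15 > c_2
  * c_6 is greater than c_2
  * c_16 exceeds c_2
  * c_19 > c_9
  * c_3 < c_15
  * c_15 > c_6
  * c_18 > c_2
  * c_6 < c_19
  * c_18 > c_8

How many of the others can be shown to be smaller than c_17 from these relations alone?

4

From c_17 the given relations immediately reach c_2, c_3, c_5.
From those, c_8 — 4 in total.
No other element is forced below c_17 by the given relations, so the count is 4.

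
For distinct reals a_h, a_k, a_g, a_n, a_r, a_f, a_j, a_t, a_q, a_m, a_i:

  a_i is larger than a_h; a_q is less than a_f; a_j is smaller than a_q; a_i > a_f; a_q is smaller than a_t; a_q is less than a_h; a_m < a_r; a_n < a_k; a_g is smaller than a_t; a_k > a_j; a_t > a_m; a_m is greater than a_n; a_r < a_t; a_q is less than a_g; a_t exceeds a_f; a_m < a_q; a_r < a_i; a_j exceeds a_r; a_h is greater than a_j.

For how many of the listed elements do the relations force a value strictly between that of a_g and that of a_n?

The relations place a_n below a_g. An element lies strictly between them when it is forced above a_n and also forced below a_g.
Above a_n: {a_m, a_r, a_j, a_q, a_k, a_f, a_t, a_h, a_i}. Below a_g: {a_m, a_r, a_j, a_q}.
Intersection: {a_m, a_r, a_j, a_q} — 4.

4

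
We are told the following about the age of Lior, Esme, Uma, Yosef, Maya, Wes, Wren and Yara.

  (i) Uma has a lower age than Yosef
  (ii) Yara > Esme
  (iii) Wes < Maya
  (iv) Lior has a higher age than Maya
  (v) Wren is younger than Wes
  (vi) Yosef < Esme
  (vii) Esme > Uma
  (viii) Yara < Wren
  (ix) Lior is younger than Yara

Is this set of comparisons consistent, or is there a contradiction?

We have Lior < Yara stated directly, yet also Yara < Wren < Wes < Maya < Lior by chaining the others — so Yara < Lior. Contradiction.

inconsistent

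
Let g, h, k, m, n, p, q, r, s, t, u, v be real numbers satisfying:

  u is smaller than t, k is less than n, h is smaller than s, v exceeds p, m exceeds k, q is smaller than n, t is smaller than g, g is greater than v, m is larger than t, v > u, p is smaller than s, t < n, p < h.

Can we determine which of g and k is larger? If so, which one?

undetermined

Following every chain through k: above k we get m, n.
g is not reached, and no chain runs the other way from g to k.
So the given relations leave the order of k and g undetermined.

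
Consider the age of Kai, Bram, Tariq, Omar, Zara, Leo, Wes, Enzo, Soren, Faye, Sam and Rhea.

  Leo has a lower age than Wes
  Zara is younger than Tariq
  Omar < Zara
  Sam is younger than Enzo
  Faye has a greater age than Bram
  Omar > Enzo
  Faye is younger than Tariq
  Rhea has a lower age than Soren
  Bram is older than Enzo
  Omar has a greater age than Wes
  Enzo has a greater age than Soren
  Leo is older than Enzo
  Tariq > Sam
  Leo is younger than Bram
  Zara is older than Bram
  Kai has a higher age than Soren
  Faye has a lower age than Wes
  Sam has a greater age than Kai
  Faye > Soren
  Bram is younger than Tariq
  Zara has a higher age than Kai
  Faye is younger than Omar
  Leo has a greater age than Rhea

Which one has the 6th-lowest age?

Leo

The consecutive relations fix a unique order: Rhea < Soren < Kai < Sam < Enzo < Leo < Bram < Faye < Wes < Omar < Zara < Tariq.
The 6th smallest is Leo.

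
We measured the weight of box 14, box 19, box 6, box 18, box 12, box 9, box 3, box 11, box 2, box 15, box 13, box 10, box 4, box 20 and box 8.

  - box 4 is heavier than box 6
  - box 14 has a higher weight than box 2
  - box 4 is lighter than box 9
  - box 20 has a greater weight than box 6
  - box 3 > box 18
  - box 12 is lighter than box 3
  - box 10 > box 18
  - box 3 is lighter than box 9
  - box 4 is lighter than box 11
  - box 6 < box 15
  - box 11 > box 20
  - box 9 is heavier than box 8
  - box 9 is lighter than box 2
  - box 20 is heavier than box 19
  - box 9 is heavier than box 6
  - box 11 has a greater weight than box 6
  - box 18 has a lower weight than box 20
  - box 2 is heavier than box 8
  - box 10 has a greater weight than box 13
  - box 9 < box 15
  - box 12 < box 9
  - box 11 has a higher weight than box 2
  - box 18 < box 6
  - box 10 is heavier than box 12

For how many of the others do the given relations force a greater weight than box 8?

5

From box 8 the given relations immediately reach box 9, box 2.
From those, box 15, box 11, box 14 — 5 in total.
No other element is forced above box 8 by the given relations, so the count is 5.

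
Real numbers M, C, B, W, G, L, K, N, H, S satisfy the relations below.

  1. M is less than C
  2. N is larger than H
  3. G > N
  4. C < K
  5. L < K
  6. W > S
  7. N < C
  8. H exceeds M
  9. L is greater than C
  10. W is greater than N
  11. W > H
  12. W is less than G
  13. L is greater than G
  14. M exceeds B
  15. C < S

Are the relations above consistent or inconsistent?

The single ordering B < M < H < N < C < S < W < G < L < K satisfies every listed relation, so no contradiction arises.

consistent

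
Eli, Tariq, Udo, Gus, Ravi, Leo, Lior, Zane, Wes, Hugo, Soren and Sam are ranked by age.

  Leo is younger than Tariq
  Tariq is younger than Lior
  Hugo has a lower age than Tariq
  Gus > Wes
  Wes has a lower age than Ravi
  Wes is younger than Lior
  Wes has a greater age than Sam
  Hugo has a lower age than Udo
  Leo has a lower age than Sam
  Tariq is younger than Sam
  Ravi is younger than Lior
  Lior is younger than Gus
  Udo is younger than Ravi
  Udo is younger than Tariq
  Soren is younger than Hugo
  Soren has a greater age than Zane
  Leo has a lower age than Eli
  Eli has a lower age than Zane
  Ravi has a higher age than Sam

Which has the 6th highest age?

Tariq

Chaining the given pairs: Leo < Eli < Zane < Soren < Hugo < Udo < Tariq < Sam < Wes < Ravi < Lior < Gus.
Counting 6 from the largest end gives Tariq.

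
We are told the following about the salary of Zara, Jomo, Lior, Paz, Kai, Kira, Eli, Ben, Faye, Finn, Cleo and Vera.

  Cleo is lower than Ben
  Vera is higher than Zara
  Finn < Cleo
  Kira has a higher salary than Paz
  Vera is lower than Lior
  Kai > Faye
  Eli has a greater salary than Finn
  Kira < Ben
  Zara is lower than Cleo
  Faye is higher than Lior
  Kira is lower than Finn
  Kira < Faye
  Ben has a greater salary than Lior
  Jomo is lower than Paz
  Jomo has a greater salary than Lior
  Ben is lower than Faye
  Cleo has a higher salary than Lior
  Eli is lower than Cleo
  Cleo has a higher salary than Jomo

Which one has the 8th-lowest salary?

Eli

Piecing the relations together gives one ordering: Zara < Vera < Lior < Jomo < Paz < Kira < Finn < Eli < Cleo < Ben < Faye < Kai.
Counting 8 from the smallest end gives Eli.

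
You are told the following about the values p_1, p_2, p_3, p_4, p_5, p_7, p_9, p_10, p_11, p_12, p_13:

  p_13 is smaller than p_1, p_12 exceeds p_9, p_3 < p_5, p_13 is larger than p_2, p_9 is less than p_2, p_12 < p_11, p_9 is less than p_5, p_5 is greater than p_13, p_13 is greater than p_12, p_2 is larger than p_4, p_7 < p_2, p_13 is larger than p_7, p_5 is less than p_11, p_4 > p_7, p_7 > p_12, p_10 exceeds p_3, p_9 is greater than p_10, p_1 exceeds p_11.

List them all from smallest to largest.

p_3 < p_10 < p_9 < p_12 < p_7 < p_4 < p_2 < p_13 < p_5 < p_11 < p_1

Each adjacent pair is fixed by a given relation: p_3 < p_10; p_10 < p_9; p_9 < p_12; p_12 < p_7; p_7 < p_4; p_4 < p_2; p_2 < p_13; p_13 < p_5; p_5 < p_11; p_11 < p_1. Chaining them end to end gives the full order.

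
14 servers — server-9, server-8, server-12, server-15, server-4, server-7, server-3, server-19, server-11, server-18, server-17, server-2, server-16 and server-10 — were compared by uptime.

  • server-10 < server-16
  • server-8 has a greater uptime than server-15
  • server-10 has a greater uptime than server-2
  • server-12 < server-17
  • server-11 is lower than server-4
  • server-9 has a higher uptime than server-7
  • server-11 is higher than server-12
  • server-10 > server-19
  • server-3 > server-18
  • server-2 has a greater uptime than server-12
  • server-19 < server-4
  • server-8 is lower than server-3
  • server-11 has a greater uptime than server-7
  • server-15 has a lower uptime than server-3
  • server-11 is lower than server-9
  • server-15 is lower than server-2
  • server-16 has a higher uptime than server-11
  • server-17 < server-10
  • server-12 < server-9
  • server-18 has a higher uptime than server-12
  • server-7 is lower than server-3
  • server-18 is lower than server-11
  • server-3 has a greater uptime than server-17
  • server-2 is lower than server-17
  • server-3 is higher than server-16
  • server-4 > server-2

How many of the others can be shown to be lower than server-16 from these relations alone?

9

Directly below server-16: server-11, server-10.
One step further: server-12, server-7, server-18, server-2, server-19, server-17 (8 so far).
One step further: server-15 (9 so far).
Nothing else is reachable below server-16; 9 in all.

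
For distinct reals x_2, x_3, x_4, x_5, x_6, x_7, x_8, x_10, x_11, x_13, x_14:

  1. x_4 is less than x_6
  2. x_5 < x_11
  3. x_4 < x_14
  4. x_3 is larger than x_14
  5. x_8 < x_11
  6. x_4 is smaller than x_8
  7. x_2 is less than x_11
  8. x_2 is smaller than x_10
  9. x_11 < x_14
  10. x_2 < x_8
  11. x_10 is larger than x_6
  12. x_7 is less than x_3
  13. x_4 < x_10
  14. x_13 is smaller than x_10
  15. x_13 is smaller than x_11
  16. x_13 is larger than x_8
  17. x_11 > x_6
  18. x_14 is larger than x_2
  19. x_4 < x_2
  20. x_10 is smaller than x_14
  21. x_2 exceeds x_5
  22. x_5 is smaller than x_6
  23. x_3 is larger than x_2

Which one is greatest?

x_7 is not greatest since x_7 < x_3; x_5 is not greatest since x_5 < x_2; x_4 is not greatest since x_4 < x_8; x_2 is not greatest since x_2 < x_11; x_6 is not greatest since x_6 < x_10; x_8 is not greatest since x_8 < x_11; x_13 is not greatest since x_13 < x_10; x_11 is not greatest since x_11 < x_14; x_10 is not greatest since x_10 < x_14; x_14 is not greatest since x_14 < x_3.
Only x_3 has nothing above it, so x_3 is the greatest.

x_3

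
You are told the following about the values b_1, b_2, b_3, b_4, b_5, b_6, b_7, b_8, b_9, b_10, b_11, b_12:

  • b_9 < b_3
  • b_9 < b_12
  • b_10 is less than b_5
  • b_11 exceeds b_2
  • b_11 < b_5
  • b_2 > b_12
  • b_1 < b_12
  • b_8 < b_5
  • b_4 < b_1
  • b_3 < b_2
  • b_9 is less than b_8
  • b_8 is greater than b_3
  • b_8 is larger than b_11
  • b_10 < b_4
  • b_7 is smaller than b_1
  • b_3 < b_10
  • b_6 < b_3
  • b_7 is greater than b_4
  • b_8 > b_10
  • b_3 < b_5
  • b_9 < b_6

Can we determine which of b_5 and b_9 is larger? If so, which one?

b_5

The relevant relations are b_9 < b_6; b_6 < b_3; b_3 < b_10; b_10 < b_4; b_4 < b_7; b_7 < b_1; b_1 < b_12; b_12 < b_2; b_2 < b_11; b_11 < b_8; b_8 < b_5.
Together: b_9 < b_6 < b_3 < b_10 < b_4 < b_7 < b_1 < b_12 < b_2 < b_11 < b_8 < b_5.
So b_5 is larger.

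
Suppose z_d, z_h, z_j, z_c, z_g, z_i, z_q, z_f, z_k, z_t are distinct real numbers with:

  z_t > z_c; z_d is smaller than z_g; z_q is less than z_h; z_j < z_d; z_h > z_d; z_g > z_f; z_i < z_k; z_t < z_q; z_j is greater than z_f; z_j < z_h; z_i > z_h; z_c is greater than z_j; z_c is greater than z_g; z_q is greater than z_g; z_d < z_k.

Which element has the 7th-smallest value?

z_q

The consecutive relations fix a unique order: z_f < z_j < z_d < z_g < z_c < z_t < z_q < z_h < z_i < z_k.
Counting 7 from the smallest end gives z_q.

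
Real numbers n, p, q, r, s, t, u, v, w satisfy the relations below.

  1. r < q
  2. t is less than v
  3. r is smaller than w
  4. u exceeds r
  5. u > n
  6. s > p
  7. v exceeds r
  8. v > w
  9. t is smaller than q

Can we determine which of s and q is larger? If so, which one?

Following every chain through s: below s we get p.
q is not reached, and no chain runs the other way from q to s.
So the given relations leave the order of s and q undetermined.

undetermined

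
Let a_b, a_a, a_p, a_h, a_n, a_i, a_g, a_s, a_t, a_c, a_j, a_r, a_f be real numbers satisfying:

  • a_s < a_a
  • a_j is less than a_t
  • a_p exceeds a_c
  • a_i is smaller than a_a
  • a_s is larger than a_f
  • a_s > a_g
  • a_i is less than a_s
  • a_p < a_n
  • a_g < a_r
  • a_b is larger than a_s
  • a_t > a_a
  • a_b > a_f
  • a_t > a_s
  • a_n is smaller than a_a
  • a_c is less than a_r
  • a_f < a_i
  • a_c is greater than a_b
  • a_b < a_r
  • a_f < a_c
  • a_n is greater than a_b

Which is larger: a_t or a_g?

a_g < a_s and a_s < a_b give a_g < a_b.
With a_b < a_c: a_g < a_s < a_b < a_c.
Then a_c < a_p extends the chain to a_p.
With a_p < a_n: a_g < a_s < a_b < a_c < a_p < a_n.
With a_n < a_a: a_g < a_s < a_b < a_c < a_p < a_n < a_a.
With a_a < a_t: a_g < a_s < a_b < a_c < a_p < a_n < a_a < a_t.
So a_g < a_t; a_t is the larger of the two.

a_t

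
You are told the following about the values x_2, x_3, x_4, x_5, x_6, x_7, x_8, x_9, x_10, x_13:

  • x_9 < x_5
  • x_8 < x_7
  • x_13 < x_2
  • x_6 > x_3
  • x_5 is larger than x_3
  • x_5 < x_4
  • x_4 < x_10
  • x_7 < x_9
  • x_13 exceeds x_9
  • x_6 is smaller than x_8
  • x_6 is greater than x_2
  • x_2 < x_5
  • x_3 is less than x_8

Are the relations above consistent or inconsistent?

We have x_2 < x_6 stated directly, yet also x_6 < x_8 < x_7 < x_9 < x_13 < x_2 by chaining the others — so x_6 < x_2. Contradiction.

inconsistent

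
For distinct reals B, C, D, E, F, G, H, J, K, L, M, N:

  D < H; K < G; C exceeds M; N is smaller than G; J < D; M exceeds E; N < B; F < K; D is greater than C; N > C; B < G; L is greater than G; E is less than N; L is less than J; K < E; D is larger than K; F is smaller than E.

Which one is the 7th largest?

Piecing the relations together gives one ordering: F < K < E < M < C < N < B < G < L < J < D < H.
The 7th largest is N.

N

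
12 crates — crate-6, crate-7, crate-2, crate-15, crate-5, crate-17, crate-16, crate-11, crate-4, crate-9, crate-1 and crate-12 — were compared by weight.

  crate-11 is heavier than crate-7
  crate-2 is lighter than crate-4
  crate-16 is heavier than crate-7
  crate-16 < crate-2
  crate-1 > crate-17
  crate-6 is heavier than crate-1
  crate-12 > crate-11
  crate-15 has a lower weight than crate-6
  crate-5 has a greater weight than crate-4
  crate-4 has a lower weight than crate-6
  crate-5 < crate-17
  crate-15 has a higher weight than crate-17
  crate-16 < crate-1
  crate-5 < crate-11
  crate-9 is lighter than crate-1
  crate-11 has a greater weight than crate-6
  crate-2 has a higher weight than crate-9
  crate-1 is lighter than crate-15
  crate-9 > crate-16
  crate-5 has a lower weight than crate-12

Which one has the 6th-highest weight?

crate-17

Piecing the relations together gives one ordering: crate-7 < crate-16 < crate-9 < crate-2 < crate-4 < crate-5 < crate-17 < crate-1 < crate-15 < crate-6 < crate-11 < crate-12.
Counting 6 from the largest end gives crate-17.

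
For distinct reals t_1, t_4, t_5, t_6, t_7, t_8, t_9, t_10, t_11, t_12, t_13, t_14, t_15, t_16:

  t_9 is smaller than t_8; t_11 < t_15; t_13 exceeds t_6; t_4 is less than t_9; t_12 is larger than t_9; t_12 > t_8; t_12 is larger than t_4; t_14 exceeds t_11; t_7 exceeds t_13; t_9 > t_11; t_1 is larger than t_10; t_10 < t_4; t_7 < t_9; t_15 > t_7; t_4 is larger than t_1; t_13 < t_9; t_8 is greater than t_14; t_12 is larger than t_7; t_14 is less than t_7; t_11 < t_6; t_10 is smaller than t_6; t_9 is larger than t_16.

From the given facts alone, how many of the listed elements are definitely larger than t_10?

From t_10 the given relations immediately reach t_6, t_1, t_4.
From those, t_13, t_9, t_12 — 6 in total.
From those, t_7, t_8 — 8 in total.
From those, t_15 — 9 in total.
No other element is forced above t_10 by the given relations, so the count is 9.

9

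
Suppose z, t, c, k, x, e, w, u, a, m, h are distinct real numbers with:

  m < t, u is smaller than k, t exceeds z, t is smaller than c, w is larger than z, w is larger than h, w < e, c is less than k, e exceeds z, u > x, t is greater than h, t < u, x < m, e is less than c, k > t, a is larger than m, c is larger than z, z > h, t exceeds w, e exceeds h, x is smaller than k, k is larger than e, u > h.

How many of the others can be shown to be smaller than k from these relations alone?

9

The elements the relations force below k are x, h, m, z, w, t, e, c, u — no chain reaches any other.
That is 9.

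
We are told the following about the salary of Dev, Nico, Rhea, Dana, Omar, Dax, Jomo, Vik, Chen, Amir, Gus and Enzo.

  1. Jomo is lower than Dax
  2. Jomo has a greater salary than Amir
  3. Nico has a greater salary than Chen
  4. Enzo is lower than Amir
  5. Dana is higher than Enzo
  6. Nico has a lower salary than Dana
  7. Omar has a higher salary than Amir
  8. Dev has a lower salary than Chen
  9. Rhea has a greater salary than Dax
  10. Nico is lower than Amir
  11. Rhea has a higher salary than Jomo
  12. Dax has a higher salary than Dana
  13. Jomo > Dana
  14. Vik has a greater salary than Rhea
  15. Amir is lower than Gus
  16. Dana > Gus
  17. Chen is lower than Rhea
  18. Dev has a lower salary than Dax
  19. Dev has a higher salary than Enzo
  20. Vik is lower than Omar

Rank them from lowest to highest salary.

Enzo < Dev < Chen < Nico < Amir < Gus < Dana < Jomo < Dax < Rhea < Vik < Omar

The consecutive links are each given: Enzo < Dev; Dev < Chen; Chen < Nico; Nico < Amir; Amir < Gus; Gus < Dana; Dana < Jomo; Jomo < Dax; Dax < Rhea; Rhea < Vik; Vik < Omar.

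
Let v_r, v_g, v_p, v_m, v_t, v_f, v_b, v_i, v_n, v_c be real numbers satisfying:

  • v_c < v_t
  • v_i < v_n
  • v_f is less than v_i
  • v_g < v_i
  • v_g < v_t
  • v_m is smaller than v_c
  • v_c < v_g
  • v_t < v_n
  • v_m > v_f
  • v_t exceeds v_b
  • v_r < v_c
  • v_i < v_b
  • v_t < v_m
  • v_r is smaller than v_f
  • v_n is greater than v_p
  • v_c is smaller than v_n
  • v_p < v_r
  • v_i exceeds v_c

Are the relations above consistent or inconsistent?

inconsistent

Chaining the given relations yields v_m < v_c < v_g < v_i < v_b < v_t, so v_m < v_t. But one relation states v_t < v_m. These cannot both hold.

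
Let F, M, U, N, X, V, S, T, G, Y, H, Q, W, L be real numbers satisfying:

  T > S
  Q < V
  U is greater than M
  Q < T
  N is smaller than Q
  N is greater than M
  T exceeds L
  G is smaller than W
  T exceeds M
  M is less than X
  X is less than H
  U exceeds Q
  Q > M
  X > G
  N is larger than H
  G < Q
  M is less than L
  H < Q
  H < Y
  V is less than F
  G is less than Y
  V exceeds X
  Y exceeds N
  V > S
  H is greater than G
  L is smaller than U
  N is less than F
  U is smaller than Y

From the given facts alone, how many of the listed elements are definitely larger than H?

7

The elements the relations force above H are N, Q, V, T, F, U, Y — no chain reaches any other.
That is 7.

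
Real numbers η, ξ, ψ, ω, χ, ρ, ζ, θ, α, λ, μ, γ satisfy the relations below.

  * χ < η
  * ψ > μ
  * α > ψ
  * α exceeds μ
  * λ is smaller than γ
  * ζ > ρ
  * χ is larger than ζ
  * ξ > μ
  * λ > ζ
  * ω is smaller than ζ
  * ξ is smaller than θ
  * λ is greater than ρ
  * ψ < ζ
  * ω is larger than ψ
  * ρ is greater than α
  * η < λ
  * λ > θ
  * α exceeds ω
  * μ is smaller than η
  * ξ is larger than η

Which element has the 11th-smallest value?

Chaining the given pairs: μ < ψ < ω < α < ρ < ζ < χ < η < ξ < θ < λ < γ.
Counting 11 from the smallest end gives λ.

λ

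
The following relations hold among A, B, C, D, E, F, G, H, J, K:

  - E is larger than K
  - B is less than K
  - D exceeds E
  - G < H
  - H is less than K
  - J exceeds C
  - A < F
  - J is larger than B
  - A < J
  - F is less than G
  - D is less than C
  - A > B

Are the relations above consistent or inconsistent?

consistent

Every relation is compatible with B < A < F < G < H < K < E < D < C < J; the set is consistent.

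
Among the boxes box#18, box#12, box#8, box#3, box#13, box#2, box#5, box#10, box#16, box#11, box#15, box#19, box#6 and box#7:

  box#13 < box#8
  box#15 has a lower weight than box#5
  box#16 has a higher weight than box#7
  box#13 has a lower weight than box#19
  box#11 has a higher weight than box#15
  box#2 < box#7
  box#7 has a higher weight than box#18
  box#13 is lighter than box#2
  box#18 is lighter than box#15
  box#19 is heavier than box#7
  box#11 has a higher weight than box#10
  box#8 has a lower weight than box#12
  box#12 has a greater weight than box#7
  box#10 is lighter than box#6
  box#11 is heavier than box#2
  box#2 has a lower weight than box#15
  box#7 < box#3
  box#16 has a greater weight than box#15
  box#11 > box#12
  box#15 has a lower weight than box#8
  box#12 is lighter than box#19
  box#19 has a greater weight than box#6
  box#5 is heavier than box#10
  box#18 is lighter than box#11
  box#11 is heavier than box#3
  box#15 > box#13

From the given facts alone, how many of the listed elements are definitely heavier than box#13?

Directly above box#13: box#2, box#15, box#8, box#19.
One step further: box#7, box#5, box#12, box#11, box#16 (9 so far).
One step further: box#3 (10 so far).
No other element is forced above box#13 by the given relations, so the count is 10.

10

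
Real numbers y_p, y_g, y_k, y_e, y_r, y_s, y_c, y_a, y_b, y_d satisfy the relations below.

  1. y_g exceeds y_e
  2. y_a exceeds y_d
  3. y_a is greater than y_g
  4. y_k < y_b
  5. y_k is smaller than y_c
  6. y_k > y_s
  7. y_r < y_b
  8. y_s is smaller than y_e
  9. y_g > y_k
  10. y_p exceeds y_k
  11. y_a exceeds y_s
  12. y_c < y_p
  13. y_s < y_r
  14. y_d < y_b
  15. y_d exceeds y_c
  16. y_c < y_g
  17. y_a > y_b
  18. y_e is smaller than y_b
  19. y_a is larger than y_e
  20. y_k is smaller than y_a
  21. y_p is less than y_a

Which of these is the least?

y_s

y_r is not least since y_s < y_r; y_k is not least since y_s < y_k; y_c is not least since y_k < y_c; y_d is not least since y_c < y_d; y_e is not least since y_s < y_e; y_b is not least since y_d < y_b; y_g is not least since y_c < y_g; y_p is not least since y_k < y_p; y_a is not least since y_d < y_a.
Only y_s has nothing below it, so y_s is the least.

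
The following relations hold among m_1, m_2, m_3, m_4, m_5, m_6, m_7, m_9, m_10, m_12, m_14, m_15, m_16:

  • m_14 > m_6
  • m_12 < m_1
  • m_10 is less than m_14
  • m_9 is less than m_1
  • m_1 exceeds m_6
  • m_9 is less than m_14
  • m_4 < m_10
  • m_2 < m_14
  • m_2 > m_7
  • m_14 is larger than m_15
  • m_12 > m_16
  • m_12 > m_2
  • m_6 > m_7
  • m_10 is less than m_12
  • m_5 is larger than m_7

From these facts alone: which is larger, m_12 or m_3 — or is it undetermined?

undetermined

Following every chain through m_3: nothing is chained to m_3.
m_12 is not reached, and no chain runs the other way from m_12 to m_3.
So the given relations leave the order of m_3 and m_12 undetermined.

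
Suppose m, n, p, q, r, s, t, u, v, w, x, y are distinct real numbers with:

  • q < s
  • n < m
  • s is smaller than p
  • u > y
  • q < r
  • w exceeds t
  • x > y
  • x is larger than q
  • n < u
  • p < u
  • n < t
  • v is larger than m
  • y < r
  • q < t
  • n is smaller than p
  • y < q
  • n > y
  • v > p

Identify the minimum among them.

y

q is not least since y < q; s is not least since q < s; n is not least since y < n; p is not least since s < p; t is not least since q < t; r is not least since y < r; m is not least since n < m; v is not least since m < v; x is not least since y < x; u is not least since p < u; w is not least since t < w.
Only y has nothing below it, so y is the minimum.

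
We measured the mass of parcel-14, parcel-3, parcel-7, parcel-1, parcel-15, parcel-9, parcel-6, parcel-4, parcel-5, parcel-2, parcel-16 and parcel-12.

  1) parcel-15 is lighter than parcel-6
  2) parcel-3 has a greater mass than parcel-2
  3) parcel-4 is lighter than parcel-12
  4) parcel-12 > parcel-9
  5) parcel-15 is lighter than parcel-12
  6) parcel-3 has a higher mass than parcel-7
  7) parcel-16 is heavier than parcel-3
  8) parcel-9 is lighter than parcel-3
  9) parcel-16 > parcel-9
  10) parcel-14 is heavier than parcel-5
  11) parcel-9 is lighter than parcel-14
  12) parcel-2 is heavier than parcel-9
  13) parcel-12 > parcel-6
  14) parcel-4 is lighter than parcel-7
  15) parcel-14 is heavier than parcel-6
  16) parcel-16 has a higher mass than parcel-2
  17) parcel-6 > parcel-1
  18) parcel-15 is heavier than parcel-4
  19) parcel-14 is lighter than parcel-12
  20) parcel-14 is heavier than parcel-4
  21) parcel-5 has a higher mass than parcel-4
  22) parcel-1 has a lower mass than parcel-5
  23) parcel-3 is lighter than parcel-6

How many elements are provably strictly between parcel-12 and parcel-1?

The relations place parcel-1 below parcel-12. An element lies strictly between them when it is forced above parcel-1 and also forced below parcel-12.
Above parcel-1: {parcel-6, parcel-5, parcel-14}. Below parcel-12: {parcel-4, parcel-9, parcel-7, parcel-2, parcel-3, parcel-15, parcel-6, parcel-5, parcel-14}.
Intersection: {parcel-6, parcel-5, parcel-14} — 3.

3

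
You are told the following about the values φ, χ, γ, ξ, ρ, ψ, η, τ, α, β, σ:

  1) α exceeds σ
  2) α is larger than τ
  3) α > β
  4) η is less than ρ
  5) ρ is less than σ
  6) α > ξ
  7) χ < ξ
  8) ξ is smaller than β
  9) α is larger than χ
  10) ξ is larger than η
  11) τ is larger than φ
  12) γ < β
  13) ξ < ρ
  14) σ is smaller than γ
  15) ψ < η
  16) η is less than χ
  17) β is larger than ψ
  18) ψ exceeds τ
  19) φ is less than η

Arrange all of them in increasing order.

φ < τ < ψ < η < χ < ξ < ρ < σ < γ < β < α

Nothing is placed below φ, so it is least; from there φ < τ; τ < ψ; ψ < η; η < χ; χ < ξ; ξ < ρ; ρ < σ; σ < γ; γ < β; β < α, each given directly.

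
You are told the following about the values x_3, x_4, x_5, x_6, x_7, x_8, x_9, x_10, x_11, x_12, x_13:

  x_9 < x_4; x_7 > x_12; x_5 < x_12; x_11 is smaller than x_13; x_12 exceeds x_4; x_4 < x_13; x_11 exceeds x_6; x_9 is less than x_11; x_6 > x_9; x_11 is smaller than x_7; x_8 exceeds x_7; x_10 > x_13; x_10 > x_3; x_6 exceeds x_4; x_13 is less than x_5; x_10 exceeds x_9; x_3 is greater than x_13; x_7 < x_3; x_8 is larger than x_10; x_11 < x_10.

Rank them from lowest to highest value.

x_9 < x_4 < x_6 < x_11 < x_13 < x_5 < x_12 < x_7 < x_3 < x_10 < x_8

The consecutive links are each given: x_9 < x_4; x_4 < x_6; x_6 < x_11; x_11 < x_13; x_13 < x_5; x_5 < x_12; x_12 < x_7; x_7 < x_3; x_3 < x_10; x_10 < x_8.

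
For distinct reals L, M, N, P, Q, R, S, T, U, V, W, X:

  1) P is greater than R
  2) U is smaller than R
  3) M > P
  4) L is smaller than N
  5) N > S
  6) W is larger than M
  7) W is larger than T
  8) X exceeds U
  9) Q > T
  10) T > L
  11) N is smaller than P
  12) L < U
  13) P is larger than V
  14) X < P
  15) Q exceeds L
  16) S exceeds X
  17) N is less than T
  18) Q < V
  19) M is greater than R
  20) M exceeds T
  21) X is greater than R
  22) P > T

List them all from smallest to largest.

The consecutive links are each given: L < U; U < R; R < X; X < S; S < N; N < T; T < Q; Q < V; V < P; P < M; M < W.

L < U < R < X < S < N < T < Q < V < P < M < W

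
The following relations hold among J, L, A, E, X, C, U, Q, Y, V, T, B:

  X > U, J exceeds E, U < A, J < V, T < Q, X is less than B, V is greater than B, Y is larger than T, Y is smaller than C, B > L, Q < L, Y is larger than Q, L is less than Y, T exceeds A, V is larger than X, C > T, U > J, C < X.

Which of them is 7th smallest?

L

Piecing the relations together gives one ordering: E < J < U < A < T < Q < L < Y < C < X < B < V.
The 7th smallest is L.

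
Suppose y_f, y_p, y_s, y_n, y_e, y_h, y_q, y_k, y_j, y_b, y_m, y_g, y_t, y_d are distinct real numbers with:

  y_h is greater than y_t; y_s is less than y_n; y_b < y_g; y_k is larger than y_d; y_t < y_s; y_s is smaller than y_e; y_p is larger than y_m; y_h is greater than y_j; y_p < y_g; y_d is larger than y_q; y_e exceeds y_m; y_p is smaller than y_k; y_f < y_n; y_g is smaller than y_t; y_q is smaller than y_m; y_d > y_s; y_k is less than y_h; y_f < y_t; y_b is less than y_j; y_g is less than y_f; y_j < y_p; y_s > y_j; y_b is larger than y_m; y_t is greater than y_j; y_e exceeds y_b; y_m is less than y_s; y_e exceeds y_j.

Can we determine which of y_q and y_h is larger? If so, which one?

y_h

y_q < y_m and y_m < y_b give y_q < y_b.
Then y_b < y_j extends the chain to y_j.
Then y_j < y_p extends the chain to y_p.
Then y_p < y_g extends the chain to y_g.
Then y_g < y_f extends the chain to y_f.
Then y_f < y_t extends the chain to y_t.
With y_t < y_s: y_q < y_m < y_b < y_j < y_p < y_g < y_f < y_t < y_s.
With y_s < y_d: y_q < y_m < y_b < y_j < y_p < y_g < y_f < y_t < y_s < y_d.
With y_d < y_k: y_q < y_m < y_b < y_j < y_p < y_g < y_f < y_t < y_s < y_d < y_k.
With y_k < y_h: y_q < y_m < y_b < y_j < y_p < y_g < y_f < y_t < y_s < y_d < y_k < y_h.
So y_h is larger.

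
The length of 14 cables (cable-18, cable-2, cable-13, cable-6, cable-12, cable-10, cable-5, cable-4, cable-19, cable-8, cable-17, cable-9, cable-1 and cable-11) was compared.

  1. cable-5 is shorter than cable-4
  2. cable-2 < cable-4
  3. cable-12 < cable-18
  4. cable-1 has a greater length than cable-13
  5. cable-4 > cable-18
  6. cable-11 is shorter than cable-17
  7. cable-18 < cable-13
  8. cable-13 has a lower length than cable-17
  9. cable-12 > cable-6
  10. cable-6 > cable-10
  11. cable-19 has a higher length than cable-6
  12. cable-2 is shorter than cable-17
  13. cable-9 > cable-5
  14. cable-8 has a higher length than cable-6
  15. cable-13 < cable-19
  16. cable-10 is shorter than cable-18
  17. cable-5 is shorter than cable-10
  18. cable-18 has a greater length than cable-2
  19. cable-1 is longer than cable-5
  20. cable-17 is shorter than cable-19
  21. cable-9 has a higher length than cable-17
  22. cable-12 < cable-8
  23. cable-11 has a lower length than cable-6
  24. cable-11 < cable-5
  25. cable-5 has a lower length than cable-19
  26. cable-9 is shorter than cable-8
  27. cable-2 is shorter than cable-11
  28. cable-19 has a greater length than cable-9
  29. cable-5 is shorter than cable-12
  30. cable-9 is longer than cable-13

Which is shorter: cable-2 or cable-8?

cable-2

cable-2 < cable-11 and cable-11 < cable-5 give cable-2 < cable-5.
Then cable-5 < cable-10 extends the chain to cable-10.
With cable-10 < cable-6: cable-2 < cable-11 < cable-5 < cable-10 < cable-6.
With cable-6 < cable-12: cable-2 < cable-11 < cable-5 < cable-10 < cable-6 < cable-12.
With cable-12 < cable-18: cable-2 < cable-11 < cable-5 < cable-10 < cable-6 < cable-12 < cable-18.
With cable-18 < cable-13: cable-2 < cable-11 < cable-5 < cable-10 < cable-6 < cable-12 < cable-18 < cable-13.
Then cable-13 < cable-17 extends the chain to cable-17.
With cable-17 < cable-9: cable-2 < cable-11 < cable-5 < cable-10 < cable-6 < cable-12 < cable-18 < cable-13 < cable-17 < cable-9.
Then cable-9 < cable-8 extends the chain to cable-8.
So cable-2 < cable-8; cable-2 is the shorter of the two.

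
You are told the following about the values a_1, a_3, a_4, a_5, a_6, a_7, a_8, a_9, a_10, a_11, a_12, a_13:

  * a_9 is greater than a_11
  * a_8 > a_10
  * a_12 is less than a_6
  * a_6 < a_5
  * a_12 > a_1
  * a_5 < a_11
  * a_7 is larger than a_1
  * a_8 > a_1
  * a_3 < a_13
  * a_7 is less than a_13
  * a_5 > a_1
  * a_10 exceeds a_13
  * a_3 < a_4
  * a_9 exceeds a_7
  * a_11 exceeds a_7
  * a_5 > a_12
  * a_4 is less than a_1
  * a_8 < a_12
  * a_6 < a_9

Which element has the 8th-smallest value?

Chaining the given pairs: a_3 < a_4 < a_1 < a_7 < a_13 < a_10 < a_8 < a_12 < a_6 < a_5 < a_11 < a_9.
Counting 8 from the smallest end gives a_12.

a_12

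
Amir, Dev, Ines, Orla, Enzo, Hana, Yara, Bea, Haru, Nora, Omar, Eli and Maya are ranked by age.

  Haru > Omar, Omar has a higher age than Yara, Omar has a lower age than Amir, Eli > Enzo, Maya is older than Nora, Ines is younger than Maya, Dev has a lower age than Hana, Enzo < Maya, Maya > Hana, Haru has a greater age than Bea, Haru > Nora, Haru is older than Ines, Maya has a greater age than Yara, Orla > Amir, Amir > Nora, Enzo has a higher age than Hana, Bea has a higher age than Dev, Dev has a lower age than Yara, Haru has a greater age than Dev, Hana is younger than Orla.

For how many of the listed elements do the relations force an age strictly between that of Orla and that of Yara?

Chaining upward from Yara reaches: Omar, Amir, Maya, Haru.
Chaining downward from Orla reaches: Dev, Nora, Omar, Hana, Amir.
Strictly between Yara and Orla are those in both lists: Omar, Amir — 2 elements.

2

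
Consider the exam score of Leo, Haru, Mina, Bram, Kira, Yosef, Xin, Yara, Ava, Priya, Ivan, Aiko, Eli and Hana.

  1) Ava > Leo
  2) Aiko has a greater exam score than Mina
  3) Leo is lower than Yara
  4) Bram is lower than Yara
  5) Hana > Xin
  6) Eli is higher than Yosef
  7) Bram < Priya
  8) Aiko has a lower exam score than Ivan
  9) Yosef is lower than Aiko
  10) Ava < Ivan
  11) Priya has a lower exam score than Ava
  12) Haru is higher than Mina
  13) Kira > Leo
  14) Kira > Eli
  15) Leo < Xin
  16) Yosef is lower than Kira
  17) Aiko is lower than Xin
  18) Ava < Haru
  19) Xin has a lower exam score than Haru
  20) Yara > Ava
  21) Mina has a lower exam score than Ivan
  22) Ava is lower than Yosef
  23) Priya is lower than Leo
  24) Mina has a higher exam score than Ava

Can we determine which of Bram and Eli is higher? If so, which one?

Bram < Priya and Priya < Leo give Bram < Leo.
Then Leo < Ava extends the chain to Ava.
With Ava < Yosef: Bram < Priya < Leo < Ava < Yosef.
With Yosef < Eli: Bram < Priya < Leo < Ava < Yosef < Eli.
So Eli is higher.

Eli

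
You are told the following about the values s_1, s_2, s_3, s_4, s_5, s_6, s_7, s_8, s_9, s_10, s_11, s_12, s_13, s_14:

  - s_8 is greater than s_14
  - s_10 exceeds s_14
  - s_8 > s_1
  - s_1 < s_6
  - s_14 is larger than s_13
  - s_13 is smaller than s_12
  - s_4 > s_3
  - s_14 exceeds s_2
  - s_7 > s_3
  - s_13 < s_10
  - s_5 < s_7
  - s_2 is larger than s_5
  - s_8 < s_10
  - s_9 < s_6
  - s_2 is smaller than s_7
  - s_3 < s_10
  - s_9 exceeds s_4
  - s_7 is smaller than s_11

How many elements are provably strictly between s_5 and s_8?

2

The relations place s_5 below s_8. An element lies strictly between them when it is forced above s_5 and also forced below s_8.
Above s_5: {s_2, s_14, s_10, s_7, s_11}. Below s_8: {s_2, s_13, s_1, s_14}.
Intersection: {s_2, s_14} — 2.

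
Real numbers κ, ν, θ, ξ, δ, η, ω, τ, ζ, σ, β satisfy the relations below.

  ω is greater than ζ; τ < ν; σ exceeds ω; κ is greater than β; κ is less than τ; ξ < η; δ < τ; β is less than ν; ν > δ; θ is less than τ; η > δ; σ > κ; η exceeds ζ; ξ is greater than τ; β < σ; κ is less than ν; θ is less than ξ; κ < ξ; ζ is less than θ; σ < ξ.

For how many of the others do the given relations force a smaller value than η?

Directly below η: ζ, δ, ξ.
One step further: θ, κ, τ, σ (7 so far).
One step further: β, ω (9 so far).
No other element is forced below η by the given relations, so the count is 9.

9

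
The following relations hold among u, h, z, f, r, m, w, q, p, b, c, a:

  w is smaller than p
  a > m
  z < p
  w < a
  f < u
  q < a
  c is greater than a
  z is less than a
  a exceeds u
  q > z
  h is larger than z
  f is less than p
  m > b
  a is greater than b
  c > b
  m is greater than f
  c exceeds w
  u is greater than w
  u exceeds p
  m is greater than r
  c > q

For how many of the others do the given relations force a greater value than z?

The elements the relations force above z are p, u, h, q, a, c — no chain reaches any other.
That is 6.

6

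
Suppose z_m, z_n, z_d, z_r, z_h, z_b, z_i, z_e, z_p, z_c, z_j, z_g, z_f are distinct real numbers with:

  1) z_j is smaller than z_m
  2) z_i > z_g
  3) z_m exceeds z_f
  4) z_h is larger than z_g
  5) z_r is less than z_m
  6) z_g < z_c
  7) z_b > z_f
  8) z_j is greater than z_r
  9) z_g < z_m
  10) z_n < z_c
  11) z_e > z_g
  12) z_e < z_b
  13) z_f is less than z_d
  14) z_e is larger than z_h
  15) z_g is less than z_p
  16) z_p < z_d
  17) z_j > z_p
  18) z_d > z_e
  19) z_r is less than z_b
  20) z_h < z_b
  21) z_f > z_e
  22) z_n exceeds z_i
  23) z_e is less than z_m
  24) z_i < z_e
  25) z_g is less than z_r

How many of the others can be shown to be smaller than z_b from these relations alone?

The elements the relations force below z_b are z_g, z_i, z_h, z_r, z_e, z_f — no chain reaches any other.
That is 6.

6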